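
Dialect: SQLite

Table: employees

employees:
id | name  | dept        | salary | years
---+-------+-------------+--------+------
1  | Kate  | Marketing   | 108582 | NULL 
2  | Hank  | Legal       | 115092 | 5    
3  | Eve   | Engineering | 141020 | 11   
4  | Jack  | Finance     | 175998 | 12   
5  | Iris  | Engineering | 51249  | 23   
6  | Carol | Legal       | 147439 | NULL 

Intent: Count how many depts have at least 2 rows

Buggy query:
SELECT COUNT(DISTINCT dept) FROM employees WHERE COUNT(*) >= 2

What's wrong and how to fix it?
Bug: COUNT(*) cannot appear in WHERE; the per-group count doesn't exist yet

Fix: Use a subquery that GROUPs and filters with HAVING, then count its rows

Corrected query:
SELECT COUNT(*) FROM (SELECT dept FROM employees GROUP BY dept HAVING COUNT(*) >= 2)

Result:
COUNT(*)
--------
2       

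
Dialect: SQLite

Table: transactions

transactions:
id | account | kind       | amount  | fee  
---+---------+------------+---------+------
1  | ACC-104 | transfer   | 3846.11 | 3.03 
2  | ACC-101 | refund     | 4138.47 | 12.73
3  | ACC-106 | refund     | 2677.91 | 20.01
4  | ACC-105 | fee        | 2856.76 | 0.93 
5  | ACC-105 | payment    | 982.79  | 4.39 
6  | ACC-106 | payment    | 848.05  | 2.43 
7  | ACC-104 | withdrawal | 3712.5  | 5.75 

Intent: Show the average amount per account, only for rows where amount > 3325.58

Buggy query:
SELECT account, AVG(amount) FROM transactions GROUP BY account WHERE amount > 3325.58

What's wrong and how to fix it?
Bug: Row-level WHERE must come before GROUP BY in the clause order

Fix: Place WHERE between FROM and GROUP BY

Corrected query:
SELECT account, AVG(amount) FROM transactions WHERE amount > 3325.58 GROUP BY account

Result:
account | AVG(amount)
--------+------------
ACC-101 | 4138.47    
ACC-104 | 3779.305   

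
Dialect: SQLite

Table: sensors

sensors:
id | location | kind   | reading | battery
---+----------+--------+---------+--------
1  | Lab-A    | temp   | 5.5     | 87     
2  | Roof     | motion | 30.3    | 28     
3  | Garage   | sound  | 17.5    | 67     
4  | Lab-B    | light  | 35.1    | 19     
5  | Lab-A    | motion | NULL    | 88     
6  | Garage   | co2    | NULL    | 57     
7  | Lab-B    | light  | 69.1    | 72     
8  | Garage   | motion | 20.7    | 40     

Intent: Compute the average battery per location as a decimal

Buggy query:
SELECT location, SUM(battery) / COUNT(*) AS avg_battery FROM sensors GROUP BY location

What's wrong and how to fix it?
Bug: Both operands are integers, so '/' performs integer division and truncates

Fix: Multiply by 1.0 (or CAST to REAL) to force floating-point division

Corrected query:
SELECT location, SUM(battery) * 1.0 / COUNT(*) AS avg_battery FROM sensors GROUP BY location

Result:
location | avg_battery
---------+------------
Garage   | 54.666667  
Lab-A    | 87.5       
Lab-B    | 45.5       
Roof     | 28         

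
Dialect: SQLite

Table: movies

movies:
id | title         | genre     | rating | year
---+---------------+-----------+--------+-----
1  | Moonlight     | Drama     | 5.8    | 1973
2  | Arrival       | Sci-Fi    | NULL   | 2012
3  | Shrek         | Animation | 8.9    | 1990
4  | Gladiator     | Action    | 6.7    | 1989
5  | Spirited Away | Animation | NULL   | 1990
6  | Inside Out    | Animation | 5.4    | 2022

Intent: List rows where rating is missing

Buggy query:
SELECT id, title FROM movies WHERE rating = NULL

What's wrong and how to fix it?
Bug: '= NULL' is always unknown in SQL three-valued logic, so no rows match

Fix: Replace '= NULL' with 'IS NULL'

Corrected query:
SELECT id, title FROM movies WHERE rating IS NULL

Result:
id | title        
---+--------------
2  | Arrival      
5  | Spirited Away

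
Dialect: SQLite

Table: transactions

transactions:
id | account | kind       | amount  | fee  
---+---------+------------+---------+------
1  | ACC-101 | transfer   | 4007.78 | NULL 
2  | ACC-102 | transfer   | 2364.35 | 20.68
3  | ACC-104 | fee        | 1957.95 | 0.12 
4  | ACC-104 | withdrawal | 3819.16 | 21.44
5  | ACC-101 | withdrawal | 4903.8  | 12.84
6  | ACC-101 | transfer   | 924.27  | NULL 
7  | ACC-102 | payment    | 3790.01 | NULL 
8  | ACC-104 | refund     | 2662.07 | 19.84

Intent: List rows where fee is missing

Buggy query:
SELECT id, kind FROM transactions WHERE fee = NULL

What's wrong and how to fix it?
Bug: '= NULL' is always unknown in SQL three-valued logic, so no rows match

Fix: Replace '= NULL' with 'IS NULL'

Corrected query:
SELECT id, kind FROM transactions WHERE fee IS NULL

Result:
id | kind    
---+---------
1  | transfer
6  | transfer
7  | payment 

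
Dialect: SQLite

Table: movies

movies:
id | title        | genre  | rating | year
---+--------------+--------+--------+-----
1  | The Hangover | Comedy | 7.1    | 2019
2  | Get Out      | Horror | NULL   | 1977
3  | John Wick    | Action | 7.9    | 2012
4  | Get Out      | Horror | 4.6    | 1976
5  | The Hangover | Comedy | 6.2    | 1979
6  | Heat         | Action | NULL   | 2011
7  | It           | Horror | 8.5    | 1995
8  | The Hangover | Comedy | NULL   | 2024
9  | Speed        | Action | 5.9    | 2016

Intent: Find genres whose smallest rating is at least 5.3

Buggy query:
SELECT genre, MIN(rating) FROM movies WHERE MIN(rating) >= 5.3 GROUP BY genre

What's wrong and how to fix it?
Bug: MIN() in WHERE is a misuse of aggregate

Fix: Replace WHERE with HAVING after the GROUP BY

Corrected query:
SELECT genre, MIN(rating) FROM movies GROUP BY genre HAVING MIN(rating) >= 5.3

Result:
genre  | MIN(rating)
-------+------------
Action | 5.9        
Comedy | 6.2        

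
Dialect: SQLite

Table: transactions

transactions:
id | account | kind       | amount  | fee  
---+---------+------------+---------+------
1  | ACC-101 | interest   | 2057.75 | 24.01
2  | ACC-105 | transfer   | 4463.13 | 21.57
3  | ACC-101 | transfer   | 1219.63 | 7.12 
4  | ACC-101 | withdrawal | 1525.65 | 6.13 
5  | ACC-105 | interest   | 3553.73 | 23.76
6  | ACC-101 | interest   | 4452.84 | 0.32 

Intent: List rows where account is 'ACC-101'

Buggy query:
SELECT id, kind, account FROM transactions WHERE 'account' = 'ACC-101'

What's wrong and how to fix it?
Bug: 'account' in single quotes is a string literal, not the column; the comparison is literal-vs-literal and never true

Fix: Remove the quotes around the column name (or use double quotes for an identifier)

Corrected query:
SELECT id, kind, account FROM transactions WHERE account = 'ACC-101'

Result:
id | kind       | account
---+------------+--------
1  | interest   | ACC-101
3  | transfer   | ACC-101
4  | withdrawal | ACC-101
6  | interest   | ACC-101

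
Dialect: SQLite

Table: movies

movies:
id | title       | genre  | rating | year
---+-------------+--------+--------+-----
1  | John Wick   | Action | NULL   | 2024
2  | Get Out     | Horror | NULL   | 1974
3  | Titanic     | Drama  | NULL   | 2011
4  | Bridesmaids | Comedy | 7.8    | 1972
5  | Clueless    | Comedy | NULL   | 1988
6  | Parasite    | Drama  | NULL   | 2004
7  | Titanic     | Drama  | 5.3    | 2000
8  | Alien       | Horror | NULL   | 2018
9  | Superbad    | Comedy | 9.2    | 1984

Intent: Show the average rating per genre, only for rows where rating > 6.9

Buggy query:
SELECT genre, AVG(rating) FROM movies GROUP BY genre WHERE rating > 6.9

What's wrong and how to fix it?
Bug: WHERE cannot follow GROUP BY

Fix: Move the WHERE clause before GROUP BY

Corrected query:
SELECT genre, AVG(rating) FROM movies WHERE rating > 6.9 GROUP BY genre

Result:
genre  | AVG(rating)
-------+------------
Comedy | 8.5        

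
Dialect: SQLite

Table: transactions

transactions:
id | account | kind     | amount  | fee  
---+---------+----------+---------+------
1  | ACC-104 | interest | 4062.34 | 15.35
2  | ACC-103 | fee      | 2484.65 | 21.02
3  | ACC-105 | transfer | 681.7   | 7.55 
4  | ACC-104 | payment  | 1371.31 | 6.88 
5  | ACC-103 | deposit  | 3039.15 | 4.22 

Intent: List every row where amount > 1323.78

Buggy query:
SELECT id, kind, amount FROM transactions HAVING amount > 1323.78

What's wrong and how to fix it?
Bug: This is a non-aggregate query (no GROUP BY, no aggregates), so in SQLite the HAVING clause is invalid here; a row-level condition belongs in WHERE

Fix: Use WHERE for row-level filtering

Corrected query:
SELECT id, kind, amount FROM transactions WHERE amount > 1323.78

Result:
id | kind     | amount 
---+----------+--------
1  | interest | 4062.34
2  | fee      | 2484.65
4  | payment  | 1371.31
5  | deposit  | 3039.15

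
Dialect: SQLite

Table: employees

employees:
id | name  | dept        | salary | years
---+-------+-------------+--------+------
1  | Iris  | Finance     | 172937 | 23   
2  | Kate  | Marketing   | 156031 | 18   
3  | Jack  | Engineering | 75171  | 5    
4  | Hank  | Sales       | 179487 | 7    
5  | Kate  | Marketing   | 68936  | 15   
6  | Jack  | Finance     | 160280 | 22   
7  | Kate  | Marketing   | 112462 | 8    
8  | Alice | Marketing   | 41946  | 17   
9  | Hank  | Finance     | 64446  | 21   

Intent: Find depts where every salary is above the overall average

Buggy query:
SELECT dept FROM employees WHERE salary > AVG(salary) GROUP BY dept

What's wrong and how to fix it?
Bug: WHERE evaluates per row before aggregation, so AVG() is unavailable

Fix: Use a subquery for AVG and a HAVING MIN(...) filter so the condition holds for every row in the group

Corrected query:
SELECT dept FROM employees GROUP BY dept HAVING MIN(salary) > (SELECT AVG(salary) FROM employees)

Result:
dept 
-----
Sales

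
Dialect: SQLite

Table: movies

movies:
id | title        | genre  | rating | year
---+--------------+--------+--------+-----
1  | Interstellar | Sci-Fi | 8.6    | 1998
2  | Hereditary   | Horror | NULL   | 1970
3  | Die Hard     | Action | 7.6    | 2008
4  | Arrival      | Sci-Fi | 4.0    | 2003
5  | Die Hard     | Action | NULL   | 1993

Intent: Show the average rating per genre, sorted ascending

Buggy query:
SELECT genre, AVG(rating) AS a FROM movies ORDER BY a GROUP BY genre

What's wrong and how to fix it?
Bug: GROUP BY must precede ORDER BY

Fix: Reorder: SELECT … FROM … GROUP BY … ORDER BY …

Corrected query:
SELECT genre, AVG(rating) AS a FROM movies GROUP BY genre ORDER BY a

Result:
genre  | a   
-------+-----
Horror | NULL
Sci-Fi | 6.3 
Action | 7.6 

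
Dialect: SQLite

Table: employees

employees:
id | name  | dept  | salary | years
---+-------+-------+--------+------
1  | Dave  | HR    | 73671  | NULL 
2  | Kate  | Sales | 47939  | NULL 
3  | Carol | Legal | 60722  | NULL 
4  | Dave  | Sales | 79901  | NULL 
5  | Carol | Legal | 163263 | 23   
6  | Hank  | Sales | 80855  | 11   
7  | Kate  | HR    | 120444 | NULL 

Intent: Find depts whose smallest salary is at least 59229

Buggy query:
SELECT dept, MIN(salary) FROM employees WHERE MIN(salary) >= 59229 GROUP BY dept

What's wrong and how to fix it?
Bug: MIN() in WHERE is a misuse of aggregate

Fix: Replace WHERE with HAVING after the GROUP BY

Corrected query:
SELECT dept, MIN(salary) FROM employees GROUP BY dept HAVING MIN(salary) >= 59229

Result:
dept  | MIN(salary)
------+------------
HR    | 73671      
Legal | 60722      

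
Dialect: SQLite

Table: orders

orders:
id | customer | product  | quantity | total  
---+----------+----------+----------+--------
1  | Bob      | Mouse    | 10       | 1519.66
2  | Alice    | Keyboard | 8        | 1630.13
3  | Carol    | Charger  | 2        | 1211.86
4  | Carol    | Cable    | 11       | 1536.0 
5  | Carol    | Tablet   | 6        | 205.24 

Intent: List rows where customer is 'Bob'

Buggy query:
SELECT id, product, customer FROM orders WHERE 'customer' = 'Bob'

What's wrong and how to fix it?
Bug: 'customer' in single quotes is a string literal, not the column; the comparison is literal-vs-literal and never true

Fix: Remove the quotes around the column name (or use double quotes for an identifier)

Corrected query:
SELECT id, product, customer FROM orders WHERE customer = 'Bob'

Result:
id | product | customer
---+---------+---------
1  | Mouse   | Bob     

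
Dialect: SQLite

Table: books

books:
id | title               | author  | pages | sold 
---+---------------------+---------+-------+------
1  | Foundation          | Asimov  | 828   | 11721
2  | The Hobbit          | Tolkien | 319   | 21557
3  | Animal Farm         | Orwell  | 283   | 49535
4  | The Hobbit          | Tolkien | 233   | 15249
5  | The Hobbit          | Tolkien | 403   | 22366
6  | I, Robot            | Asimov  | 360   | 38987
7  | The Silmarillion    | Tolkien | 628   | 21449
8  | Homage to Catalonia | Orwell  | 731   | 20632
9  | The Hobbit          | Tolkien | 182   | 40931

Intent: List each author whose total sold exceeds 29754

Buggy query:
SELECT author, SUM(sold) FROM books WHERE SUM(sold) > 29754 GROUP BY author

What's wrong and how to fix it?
Bug: SUM(sold) is an aggregate, but WHERE filters rows before aggregation

Fix: Use HAVING (which filters groups after aggregation) instead of WHERE

Corrected query:
SELECT author, SUM(sold) FROM books GROUP BY author HAVING SUM(sold) > 29754

Result:
author  | SUM(sold)
--------+----------
Asimov  | 50708    
Orwell  | 70167    
Tolkien | 121552   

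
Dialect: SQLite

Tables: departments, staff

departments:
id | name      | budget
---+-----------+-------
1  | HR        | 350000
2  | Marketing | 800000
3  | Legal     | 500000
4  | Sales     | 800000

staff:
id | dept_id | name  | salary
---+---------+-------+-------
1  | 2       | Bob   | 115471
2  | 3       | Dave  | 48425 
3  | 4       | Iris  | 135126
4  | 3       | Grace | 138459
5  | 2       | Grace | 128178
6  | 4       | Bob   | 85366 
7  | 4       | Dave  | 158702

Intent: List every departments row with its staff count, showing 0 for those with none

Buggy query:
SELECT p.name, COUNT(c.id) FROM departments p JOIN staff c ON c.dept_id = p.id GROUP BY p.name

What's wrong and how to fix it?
Bug: INNER JOIN drops departments rows that have no matching staff rows

Fix: Switch to LEFT JOIN to retain unmatched parent rows

Corrected query:
SELECT p.name, COUNT(c.id) FROM departments p LEFT JOIN staff c ON c.dept_id = p.id GROUP BY p.name

Result:
name      | COUNT(c.id)
----------+------------
HR        | 0          
Legal     | 2          
Marketing | 2          
Sales     | 3          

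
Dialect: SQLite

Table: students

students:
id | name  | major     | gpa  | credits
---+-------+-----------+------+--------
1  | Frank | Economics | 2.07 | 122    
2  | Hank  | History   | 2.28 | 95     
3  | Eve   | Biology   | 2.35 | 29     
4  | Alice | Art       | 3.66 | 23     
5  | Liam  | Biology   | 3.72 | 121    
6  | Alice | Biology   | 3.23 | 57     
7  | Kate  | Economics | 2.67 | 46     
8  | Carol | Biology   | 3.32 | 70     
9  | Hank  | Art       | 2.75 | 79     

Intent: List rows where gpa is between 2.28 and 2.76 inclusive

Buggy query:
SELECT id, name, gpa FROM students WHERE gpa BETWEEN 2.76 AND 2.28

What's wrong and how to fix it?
Bug: BETWEEN expects the lower bound first; with 2.76 AND 2.28 the range is empty

Fix: Swap the bounds so the smaller value comes first

Corrected query:
SELECT id, name, gpa FROM students WHERE gpa BETWEEN 2.28 AND 2.76

Result:
id | name | gpa 
---+------+-----
2  | Hank | 2.28
3  | Eve  | 2.35
7  | Kate | 2.67
9  | Hank | 2.75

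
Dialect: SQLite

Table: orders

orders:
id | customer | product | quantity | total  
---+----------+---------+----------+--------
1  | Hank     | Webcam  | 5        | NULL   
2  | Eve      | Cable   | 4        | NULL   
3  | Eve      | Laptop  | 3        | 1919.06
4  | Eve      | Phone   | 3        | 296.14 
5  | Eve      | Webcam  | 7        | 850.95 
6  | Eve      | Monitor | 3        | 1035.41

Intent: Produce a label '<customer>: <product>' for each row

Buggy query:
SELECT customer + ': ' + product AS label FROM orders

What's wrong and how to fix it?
Bug: SQLite uses || for string concatenation; + coerces text to numbers (yielding 0)

Fix: Use the || operator for string concatenation

Corrected query:
SELECT customer || ': ' || product AS label FROM orders

Result:
label       
------------
Hank: Webcam
Eve: Cable  
Eve: Laptop 
Eve: Phone  
Eve: Webcam 
Eve: Monitor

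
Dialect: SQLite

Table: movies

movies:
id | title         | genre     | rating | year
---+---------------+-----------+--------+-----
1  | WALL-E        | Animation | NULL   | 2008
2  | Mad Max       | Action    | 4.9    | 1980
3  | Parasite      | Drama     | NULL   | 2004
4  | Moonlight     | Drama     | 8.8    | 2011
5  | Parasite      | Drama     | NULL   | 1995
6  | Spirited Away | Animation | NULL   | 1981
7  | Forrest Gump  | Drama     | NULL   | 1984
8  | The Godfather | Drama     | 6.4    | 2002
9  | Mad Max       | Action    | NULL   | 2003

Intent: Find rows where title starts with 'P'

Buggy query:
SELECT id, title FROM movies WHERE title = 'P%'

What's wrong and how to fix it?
Bug: Wildcards only work with LIKE; '=' treats '%' as a literal character

Fix: Use LIKE for wildcard pattern matching

Corrected query:
SELECT id, title FROM movies WHERE title LIKE 'P%'

Result:
id | title   
---+---------
3  | Parasite
5  | Parasite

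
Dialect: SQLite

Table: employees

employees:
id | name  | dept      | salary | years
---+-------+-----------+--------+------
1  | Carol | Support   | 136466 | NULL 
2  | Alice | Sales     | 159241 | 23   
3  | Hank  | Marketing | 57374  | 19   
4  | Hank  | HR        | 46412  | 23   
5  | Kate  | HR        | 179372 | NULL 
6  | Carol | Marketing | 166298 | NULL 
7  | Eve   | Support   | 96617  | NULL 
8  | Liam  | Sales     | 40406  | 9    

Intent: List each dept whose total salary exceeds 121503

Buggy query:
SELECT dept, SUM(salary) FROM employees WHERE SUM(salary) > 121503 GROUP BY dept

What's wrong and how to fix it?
Bug: WHERE runs before GROUP BY, so aggregates aren't available there

Fix: Move the aggregate condition to a HAVING clause

Corrected query:
SELECT dept, SUM(salary) FROM employees GROUP BY dept HAVING SUM(salary) > 121503

Result:
dept      | SUM(salary)
----------+------------
HR        | 225784     
Marketing | 223672     
Sales     | 199647     
Support   | 233083     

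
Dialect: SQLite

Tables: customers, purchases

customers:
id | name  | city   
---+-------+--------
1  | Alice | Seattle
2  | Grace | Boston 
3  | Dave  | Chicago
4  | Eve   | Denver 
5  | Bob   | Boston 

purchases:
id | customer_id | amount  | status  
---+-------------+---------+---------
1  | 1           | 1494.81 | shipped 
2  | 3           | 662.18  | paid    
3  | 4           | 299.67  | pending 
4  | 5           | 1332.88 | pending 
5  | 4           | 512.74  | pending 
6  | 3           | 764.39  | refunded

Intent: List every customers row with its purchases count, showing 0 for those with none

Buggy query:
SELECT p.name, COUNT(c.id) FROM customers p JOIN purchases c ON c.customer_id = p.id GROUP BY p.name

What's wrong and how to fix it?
Bug: An inner join excludes parents with zero children

Fix: Switch to LEFT JOIN to retain unmatched parent rows

Corrected query:
SELECT p.name, COUNT(c.id) FROM customers p LEFT JOIN purchases c ON c.customer_id = p.id GROUP BY p.name

Result:
name  | COUNT(c.id)
------+------------
Alice | 1          
Bob   | 1          
Dave  | 2          
Eve   | 2          
Grace | 0          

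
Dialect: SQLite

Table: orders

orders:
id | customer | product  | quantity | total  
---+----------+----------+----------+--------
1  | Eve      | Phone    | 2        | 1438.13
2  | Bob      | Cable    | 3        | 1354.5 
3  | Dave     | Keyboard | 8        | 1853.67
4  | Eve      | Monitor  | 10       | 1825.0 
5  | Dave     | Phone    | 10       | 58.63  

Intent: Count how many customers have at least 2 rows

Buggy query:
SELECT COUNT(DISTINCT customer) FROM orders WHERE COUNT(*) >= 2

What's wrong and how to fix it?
Bug: COUNT(*) cannot appear in WHERE; the per-group count doesn't exist yet

Fix: Use a subquery that GROUPs and filters with HAVING, then count its rows

Corrected query:
SELECT COUNT(*) FROM (SELECT customer FROM orders GROUP BY customer HAVING COUNT(*) >= 2)

Result:
COUNT(*)
--------
2       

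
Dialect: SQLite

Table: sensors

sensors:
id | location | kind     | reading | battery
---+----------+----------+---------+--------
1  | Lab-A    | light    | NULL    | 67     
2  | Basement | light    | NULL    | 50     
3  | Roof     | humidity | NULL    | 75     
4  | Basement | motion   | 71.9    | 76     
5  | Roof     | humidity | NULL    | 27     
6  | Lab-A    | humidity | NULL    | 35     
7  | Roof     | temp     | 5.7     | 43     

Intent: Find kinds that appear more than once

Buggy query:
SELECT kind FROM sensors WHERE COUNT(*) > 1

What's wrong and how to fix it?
Bug: COUNT(*) is an aggregate and cannot be used in WHERE

Fix: GROUP BY kind, then filter groups with HAVING COUNT(*) > 1

Corrected query:
SELECT kind FROM sensors GROUP BY kind HAVING COUNT(*) > 1

Result:
kind    
--------
humidity
light   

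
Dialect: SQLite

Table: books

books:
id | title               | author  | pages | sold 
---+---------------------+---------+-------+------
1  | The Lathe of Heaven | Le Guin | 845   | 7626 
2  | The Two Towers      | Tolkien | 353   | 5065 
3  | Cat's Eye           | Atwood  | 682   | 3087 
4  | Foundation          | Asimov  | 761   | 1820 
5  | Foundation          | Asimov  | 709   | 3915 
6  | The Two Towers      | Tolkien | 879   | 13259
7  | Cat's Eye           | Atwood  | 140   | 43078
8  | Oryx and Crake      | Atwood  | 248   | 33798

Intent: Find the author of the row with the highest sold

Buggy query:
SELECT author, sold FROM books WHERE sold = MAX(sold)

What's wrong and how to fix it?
Bug: WHERE is evaluated per row; an aggregate over the whole table isn't defined there

Fix: Wrap MAX in a scalar subquery so WHERE compares against a single value

Corrected query:
SELECT author, sold FROM books WHERE sold = (SELECT MAX(sold) FROM books)

Result:
author | sold 
-------+------
Atwood | 43078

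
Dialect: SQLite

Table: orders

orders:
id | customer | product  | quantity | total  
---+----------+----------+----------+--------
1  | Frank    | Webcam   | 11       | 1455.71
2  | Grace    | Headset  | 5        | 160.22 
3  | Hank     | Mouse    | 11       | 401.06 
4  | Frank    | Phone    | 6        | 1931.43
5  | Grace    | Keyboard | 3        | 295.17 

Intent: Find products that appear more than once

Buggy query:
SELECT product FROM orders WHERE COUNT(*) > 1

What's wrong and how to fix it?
Bug: COUNT(*) is an aggregate and cannot be used in WHERE

Fix: GROUP BY product, then filter groups with HAVING COUNT(*) > 1

Corrected query:
SELECT product FROM orders GROUP BY product HAVING COUNT(*) > 1

Result:
(no rows)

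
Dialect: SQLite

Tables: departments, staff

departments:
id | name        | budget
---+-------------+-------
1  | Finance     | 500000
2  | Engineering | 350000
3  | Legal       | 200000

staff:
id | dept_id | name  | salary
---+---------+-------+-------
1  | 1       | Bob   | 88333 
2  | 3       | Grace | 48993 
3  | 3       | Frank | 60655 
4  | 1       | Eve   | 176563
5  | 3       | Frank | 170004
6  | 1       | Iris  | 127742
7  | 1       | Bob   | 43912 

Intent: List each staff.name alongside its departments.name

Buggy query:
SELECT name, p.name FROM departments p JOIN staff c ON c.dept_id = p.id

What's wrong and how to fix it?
Bug: Both tables have a 'name' column; the unqualified reference is ambiguous

Fix: Prefix ambiguous columns with the table alias

Corrected query:
SELECT c.name, p.name FROM departments p JOIN staff c ON c.dept_id = p.id

Result:
name  | name   
------+--------
Bob   | Finance
Grace | Legal  
Frank | Legal  
Eve   | Finance
Frank | Legal  
Iris  | Finance
Bob   | Finance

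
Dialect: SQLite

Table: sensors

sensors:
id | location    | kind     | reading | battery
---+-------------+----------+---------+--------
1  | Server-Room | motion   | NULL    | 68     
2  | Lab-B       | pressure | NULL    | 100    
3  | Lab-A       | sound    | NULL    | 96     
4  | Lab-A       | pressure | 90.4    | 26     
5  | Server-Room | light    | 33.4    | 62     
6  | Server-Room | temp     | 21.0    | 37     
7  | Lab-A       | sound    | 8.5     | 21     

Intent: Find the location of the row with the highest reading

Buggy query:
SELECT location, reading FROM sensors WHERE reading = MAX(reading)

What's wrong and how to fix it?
Bug: WHERE is evaluated per row; an aggregate over the whole table isn't defined there

Fix: Use a subquery: WHERE reading = (SELECT MAX(reading) FROM sensors)

Corrected query:
SELECT location, reading FROM sensors WHERE reading = (SELECT MAX(reading) FROM sensors)

Result:
location | reading
---------+--------
Lab-A    | 90.4   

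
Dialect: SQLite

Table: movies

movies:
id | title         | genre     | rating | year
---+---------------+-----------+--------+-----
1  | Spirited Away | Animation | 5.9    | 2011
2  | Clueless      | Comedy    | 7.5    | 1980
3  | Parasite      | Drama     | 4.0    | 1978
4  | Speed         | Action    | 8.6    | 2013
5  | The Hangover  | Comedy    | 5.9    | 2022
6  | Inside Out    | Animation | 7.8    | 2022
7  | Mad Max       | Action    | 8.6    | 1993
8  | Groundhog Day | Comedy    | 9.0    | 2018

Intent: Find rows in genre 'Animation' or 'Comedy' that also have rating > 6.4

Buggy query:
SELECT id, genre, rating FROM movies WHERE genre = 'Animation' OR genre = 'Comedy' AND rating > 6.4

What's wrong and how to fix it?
Bug: AND binds tighter than OR, so this parses as genre = 'Animation' OR (genre = 'Comedy' AND rating > 6.4)

Fix: Group the OR with parentheses (or use IN), then AND the threshold

Corrected query:
SELECT id, genre, rating FROM movies WHERE (genre = 'Animation' OR genre = 'Comedy') AND rating > 6.4

Result:
id | genre     | rating
---+-----------+-------
2  | Comedy    | 7.5   
6  | Animation | 7.8   
8  | Comedy    | 9     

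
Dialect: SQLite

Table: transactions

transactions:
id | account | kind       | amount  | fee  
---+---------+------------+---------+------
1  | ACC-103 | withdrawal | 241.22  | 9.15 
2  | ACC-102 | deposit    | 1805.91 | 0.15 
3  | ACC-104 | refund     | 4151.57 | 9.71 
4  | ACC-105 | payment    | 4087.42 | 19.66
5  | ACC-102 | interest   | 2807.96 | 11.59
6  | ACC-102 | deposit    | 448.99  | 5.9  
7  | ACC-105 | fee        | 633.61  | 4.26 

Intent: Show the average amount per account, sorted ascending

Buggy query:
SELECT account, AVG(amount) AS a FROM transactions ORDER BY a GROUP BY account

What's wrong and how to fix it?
Bug: GROUP BY must precede ORDER BY

Fix: Move ORDER BY to the end, after GROUP BY

Corrected query:
SELECT account, AVG(amount) AS a FROM transactions GROUP BY account ORDER BY a

Result:
account | a       
--------+---------
ACC-103 | 241.22  
ACC-102 | 1687.62 
ACC-105 | 2360.515
ACC-104 | 4151.57 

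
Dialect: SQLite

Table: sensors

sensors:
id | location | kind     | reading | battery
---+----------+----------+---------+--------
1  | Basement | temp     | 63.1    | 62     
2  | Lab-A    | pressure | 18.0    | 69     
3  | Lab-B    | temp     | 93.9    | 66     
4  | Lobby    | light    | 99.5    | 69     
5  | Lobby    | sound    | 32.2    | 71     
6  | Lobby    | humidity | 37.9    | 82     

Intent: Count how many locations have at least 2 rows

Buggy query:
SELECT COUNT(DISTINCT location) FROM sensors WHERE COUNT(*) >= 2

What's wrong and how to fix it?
Bug: COUNT(*) cannot appear in WHERE; the per-group count doesn't exist yet

Fix: Group first with HAVING COUNT(*) >= 2, then COUNT the resulting groups

Corrected query:
SELECT COUNT(*) FROM (SELECT location FROM sensors GROUP BY location HAVING COUNT(*) >= 2)

Result:
COUNT(*)
--------
1       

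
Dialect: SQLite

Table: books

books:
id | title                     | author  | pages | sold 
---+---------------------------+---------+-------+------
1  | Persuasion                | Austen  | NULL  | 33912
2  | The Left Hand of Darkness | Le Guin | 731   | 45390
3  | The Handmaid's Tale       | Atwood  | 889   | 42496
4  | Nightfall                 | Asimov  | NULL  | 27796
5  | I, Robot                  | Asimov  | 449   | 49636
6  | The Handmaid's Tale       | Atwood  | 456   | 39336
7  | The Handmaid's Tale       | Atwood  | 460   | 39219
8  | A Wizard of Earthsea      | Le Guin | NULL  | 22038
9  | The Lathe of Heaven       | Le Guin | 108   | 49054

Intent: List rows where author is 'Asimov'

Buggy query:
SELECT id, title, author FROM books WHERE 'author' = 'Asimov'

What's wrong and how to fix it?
Bug: 'author' in single quotes is a string literal, not the column; the comparison is literal-vs-literal and never true

Fix: Reference the column as author without single quotes

Corrected query:
SELECT id, title, author FROM books WHERE author = 'Asimov'

Result:
id | title     | author
---+-----------+-------
4  | Nightfall | Asimov
5  | I, Robot  | Asimov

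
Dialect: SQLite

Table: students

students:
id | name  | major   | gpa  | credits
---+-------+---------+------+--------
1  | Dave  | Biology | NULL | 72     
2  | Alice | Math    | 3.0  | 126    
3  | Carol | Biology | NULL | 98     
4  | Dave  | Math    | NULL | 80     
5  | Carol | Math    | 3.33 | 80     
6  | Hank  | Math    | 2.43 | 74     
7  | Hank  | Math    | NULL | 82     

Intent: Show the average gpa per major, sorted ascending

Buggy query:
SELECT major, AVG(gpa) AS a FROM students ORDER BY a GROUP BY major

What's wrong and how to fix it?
Bug: ORDER BY appears before GROUP BY; SQL clause order requires GROUP BY first

Fix: Move ORDER BY to the end, after GROUP BY

Corrected query:
SELECT major, AVG(gpa) AS a FROM students GROUP BY major ORDER BY a

Result:
major   | a   
--------+-----
Biology | NULL
Math    | 2.92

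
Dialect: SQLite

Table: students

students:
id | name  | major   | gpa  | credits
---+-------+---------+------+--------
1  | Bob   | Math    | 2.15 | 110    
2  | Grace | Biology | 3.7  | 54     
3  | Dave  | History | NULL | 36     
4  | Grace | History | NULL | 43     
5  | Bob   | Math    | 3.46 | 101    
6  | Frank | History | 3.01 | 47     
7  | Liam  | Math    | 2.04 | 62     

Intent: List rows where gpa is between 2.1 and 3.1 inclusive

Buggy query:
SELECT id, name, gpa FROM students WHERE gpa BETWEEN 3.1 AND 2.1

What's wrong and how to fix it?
Bug: The bounds are reversed; BETWEEN a AND b requires a <= b to match anything

Fix: Write BETWEEN 2.1 AND 3.1

Corrected query:
SELECT id, name, gpa FROM students WHERE gpa BETWEEN 2.1 AND 3.1

Result:
id | name  | gpa 
---+-------+-----
1  | Bob   | 2.15
6  | Frank | 3.01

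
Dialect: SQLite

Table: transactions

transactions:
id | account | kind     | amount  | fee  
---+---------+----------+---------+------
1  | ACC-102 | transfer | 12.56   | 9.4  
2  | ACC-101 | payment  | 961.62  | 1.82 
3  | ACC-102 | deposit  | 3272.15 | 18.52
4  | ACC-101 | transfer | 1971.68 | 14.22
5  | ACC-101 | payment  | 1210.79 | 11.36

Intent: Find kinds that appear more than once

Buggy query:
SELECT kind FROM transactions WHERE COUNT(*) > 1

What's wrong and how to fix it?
Bug: COUNT(*) is an aggregate and cannot be used in WHERE

Fix: GROUP BY kind, then filter groups with HAVING COUNT(*) > 1

Corrected query:
SELECT kind FROM transactions GROUP BY kind HAVING COUNT(*) > 1

Result:
kind    
--------
payment 
transfer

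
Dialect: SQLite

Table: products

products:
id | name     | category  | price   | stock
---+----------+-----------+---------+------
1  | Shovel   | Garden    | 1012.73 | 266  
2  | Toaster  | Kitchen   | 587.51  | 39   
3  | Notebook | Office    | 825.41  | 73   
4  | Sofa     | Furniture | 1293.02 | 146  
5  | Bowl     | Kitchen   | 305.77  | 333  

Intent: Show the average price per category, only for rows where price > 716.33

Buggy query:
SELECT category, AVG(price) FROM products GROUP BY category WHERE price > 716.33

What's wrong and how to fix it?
Bug: WHERE cannot follow GROUP BY

Fix: Move the WHERE clause before GROUP BY

Corrected query:
SELECT category, AVG(price) FROM products WHERE price > 716.33 GROUP BY category

Result:
category  | AVG(price)
----------+-----------
Furniture | 1293.02   
Garden    | 1012.73   
Office    | 825.41    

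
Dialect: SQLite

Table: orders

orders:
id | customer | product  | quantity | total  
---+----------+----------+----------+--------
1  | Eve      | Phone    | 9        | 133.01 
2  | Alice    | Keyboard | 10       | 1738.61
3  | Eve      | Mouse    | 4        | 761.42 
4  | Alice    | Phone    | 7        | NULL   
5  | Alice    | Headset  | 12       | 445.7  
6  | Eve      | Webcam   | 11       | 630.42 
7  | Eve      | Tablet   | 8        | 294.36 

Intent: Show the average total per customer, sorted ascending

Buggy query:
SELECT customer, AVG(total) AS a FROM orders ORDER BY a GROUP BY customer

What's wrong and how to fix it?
Bug: GROUP BY must precede ORDER BY

Fix: Move ORDER BY to the end, after GROUP BY

Corrected query:
SELECT customer, AVG(total) AS a FROM orders GROUP BY customer ORDER BY a

Result:
customer | a       
---------+---------
Eve      | 454.8025
Alice    | 1092.155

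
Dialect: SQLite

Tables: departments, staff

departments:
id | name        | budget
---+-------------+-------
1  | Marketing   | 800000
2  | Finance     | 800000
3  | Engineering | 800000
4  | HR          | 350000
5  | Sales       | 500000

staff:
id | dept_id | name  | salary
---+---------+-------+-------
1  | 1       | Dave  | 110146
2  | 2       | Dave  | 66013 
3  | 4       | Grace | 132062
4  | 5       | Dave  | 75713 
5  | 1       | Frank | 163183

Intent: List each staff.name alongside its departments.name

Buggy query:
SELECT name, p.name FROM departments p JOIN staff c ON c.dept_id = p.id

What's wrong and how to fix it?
Bug: 'name' exists in both joined tables, so the database can't tell which one is meant

Fix: Prefix ambiguous columns with the table alias

Corrected query:
SELECT c.name, p.name FROM departments p JOIN staff c ON c.dept_id = p.id

Result:
name  | name     
------+----------
Dave  | Marketing
Dave  | Finance  
Grace | HR       
Dave  | Sales    
Frank | Marketing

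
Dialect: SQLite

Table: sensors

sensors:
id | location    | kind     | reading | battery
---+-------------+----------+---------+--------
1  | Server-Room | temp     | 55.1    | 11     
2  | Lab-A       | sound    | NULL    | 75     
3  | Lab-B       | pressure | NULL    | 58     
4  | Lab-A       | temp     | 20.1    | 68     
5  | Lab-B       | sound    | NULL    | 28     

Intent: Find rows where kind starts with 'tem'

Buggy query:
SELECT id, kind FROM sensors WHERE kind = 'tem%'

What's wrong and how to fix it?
Bug: Wildcards only work with LIKE; '=' treats '%' as a literal character

Fix: Use LIKE for wildcard pattern matching

Corrected query:
SELECT id, kind FROM sensors WHERE kind LIKE 'tem%'

Result:
id | kind
---+-----
1  | temp
4  | temp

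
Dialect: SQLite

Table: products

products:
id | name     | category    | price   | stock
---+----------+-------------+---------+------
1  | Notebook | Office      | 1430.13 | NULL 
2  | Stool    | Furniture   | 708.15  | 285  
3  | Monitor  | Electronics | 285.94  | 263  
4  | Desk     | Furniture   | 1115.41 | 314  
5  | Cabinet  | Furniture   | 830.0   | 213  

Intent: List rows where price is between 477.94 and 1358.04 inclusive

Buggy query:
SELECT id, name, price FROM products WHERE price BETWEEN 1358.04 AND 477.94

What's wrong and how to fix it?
Bug: The bounds are reversed; BETWEEN a AND b requires a <= b to match anything

Fix: Swap the bounds so the smaller value comes first

Corrected query:
SELECT id, name, price FROM products WHERE price BETWEEN 477.94 AND 1358.04

Result:
id | name    | price  
---+---------+--------
2  | Stool   | 708.15 
4  | Desk    | 1115.41
5  | Cabinet | 830    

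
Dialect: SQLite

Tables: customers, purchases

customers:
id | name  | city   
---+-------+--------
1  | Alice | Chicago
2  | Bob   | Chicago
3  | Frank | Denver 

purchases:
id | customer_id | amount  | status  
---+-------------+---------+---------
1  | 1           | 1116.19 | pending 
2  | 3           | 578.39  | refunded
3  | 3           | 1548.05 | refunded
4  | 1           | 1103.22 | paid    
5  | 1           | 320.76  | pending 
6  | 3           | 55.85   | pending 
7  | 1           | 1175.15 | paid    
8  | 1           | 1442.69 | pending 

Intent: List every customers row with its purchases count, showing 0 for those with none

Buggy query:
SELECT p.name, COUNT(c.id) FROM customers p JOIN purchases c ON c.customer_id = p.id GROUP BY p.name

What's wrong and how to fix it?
Bug: An inner join excludes parents with zero children

Fix: Use LEFT JOIN so parents without children still appear (COUNT(c.id) gives 0)

Corrected query:
SELECT p.name, COUNT(c.id) FROM customers p LEFT JOIN purchases c ON c.customer_id = p.id GROUP BY p.name

Result:
name  | COUNT(c.id)
------+------------
Alice | 5          
Bob   | 0          
Frank | 3          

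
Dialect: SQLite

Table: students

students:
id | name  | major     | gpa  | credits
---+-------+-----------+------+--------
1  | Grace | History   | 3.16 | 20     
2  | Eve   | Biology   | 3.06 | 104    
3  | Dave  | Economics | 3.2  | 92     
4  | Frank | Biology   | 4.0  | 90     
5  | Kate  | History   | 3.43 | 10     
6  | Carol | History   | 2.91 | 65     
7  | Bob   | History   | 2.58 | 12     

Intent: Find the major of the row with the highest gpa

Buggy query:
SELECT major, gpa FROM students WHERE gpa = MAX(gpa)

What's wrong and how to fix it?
Bug: WHERE is evaluated per row; an aggregate over the whole table isn't defined there

Fix: Wrap MAX in a scalar subquery so WHERE compares against a single value

Corrected query:
SELECT major, gpa FROM students WHERE gpa = (SELECT MAX(gpa) FROM students)

Result:
major   | gpa
--------+----
Biology | 4  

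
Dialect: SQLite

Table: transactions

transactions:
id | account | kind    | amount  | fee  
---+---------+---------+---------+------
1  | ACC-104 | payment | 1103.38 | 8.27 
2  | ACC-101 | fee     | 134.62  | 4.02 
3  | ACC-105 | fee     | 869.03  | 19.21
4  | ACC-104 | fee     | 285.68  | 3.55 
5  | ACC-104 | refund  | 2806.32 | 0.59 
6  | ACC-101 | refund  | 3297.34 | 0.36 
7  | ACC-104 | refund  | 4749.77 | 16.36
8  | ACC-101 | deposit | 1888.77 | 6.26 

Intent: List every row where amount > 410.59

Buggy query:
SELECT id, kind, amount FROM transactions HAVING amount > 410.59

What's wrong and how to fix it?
Bug: HAVING filters the output of aggregation, but this query has no GROUP BY and no aggregate functions, so SQLite rejects it (HAVING clause on a non-aggregate query); the condition here is per row

Fix: Replace HAVING with WHERE since the condition applies to individual rows

Corrected query:
SELECT id, kind, amount FROM transactions WHERE amount > 410.59

Result:
id | kind    | amount 
---+---------+--------
1  | payment | 1103.38
3  | fee     | 869.03 
5  | refund  | 2806.32
6  | refund  | 3297.34
7  | refund  | 4749.77
8  | deposit | 1888.77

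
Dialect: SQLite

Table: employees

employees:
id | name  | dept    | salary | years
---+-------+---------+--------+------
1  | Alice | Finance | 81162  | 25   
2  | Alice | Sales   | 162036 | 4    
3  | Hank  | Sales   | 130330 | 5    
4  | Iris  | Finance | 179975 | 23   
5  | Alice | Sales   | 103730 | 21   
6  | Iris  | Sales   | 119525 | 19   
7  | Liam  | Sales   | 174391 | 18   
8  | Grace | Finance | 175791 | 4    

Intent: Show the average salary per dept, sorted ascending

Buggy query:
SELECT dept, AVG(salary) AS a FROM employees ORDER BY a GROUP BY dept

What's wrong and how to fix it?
Bug: ORDER BY appears before GROUP BY; SQL clause order requires GROUP BY first

Fix: Move ORDER BY to the end, after GROUP BY

Corrected query:
SELECT dept, AVG(salary) AS a FROM employees GROUP BY dept ORDER BY a

Result:
dept    | a            
--------+--------------
Sales   | 138002.4     
Finance | 145642.666667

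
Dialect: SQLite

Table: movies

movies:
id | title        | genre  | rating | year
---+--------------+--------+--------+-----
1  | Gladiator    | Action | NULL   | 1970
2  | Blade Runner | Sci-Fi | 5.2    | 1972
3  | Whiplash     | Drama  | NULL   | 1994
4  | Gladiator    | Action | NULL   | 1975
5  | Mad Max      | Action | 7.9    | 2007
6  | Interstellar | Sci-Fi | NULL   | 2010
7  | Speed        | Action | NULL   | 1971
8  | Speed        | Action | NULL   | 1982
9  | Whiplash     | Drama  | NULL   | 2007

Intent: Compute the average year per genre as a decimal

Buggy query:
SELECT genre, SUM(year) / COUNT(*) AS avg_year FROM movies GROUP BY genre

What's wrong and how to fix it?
Bug: Both operands are integers, so '/' performs integer division and truncates

Fix: Multiply by 1.0 (or CAST to REAL) to force floating-point division

Corrected query:
SELECT genre, SUM(year) * 1.0 / COUNT(*) AS avg_year FROM movies GROUP BY genre

Result:
genre  | avg_year
-------+---------
Action | 1981    
Drama  | 2000.5  
Sci-Fi | 1991    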